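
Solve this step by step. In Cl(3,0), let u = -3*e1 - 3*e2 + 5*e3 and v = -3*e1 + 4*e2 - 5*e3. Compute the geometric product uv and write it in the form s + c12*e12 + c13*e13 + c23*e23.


In Cl(3,0): e_i^2 = 1, e_ie_j = -e_je_i for i != j.
Scalar part = u . v = (-3)*(-3) + (-3)*4 + 5*(-5)
= 9 + (-12) + (-25) = -28
e12 coeff = (-3)*4 - (-3)*(-3) = -12 - 9 = -21
e13 coeff = (-3)*(-5) - 5*(-3) = 15 - (-15) = 30
e23 coeff = (-3)*(-5) - 5*4 = 15 - 20 = -5
uv = -28 - 21*e12 + 30*e13 - 5*e23


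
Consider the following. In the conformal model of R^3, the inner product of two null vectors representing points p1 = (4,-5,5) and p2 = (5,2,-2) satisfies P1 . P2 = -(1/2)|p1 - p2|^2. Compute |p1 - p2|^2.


p1 - p2 = (-1, -7, 7)
|p1 - p2|^2 = (-1)^2 + (-7)^2 + 7^2
= 1 + 49 + 49
= 99


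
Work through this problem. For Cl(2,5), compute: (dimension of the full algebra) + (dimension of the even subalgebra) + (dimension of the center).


n = 2 + 5 = 7
Total dim = 2^7 = 128
Even subalgebra dim = 2^6 = 64
n is odd, so center dim = 2
Sum = 128 + 64 + 2 = 194


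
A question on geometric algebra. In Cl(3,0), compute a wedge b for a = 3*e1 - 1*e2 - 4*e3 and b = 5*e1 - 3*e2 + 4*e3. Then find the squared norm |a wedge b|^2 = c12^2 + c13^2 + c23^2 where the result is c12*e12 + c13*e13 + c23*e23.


a wedge b = (a1*b2 - a2*b1)*e12 + (a1*b3 - a3*b1)*e13 + (a2*b3 - a3*b2)*e23
e12 coeff: 3*(-3) - (-1)*5 = -9 - (-5) = -4
e13 coeff: 3*4 - (-4)*5 = 12 - (-20) = 32
e23 coeff: (-1)*4 - (-4)*(-3) = -4 - 12 = -16
|a wedge b|^2 = (-4)^2 + 32^2 + (-16)^2
= 16 + 1024 + 256
= 1296


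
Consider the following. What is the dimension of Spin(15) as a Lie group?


Spin(n) double-covers SO(n); both have Lie algebra so(n) of dimension n(n-1)/2.
n = 15
n(n-1) = 15 * 14 = 210
dim Spin(15) = 210/2 = 105


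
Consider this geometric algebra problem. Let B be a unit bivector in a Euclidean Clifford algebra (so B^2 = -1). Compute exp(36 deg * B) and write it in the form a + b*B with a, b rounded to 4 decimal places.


For a unit bivector B with B^2 = -1, the exponential series gives
e^(theta*B) = cos(theta) + sin(theta)*B (the GA analogue of Euler's formula).
theta = 36 degrees = 0.628319 rad
cos(36 deg) = 0.8090
sin(36 deg) = 0.5878
exp(theta*B) = 0.8090 + 0.5878*B


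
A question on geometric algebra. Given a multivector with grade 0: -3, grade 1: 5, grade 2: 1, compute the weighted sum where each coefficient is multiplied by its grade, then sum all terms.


Grade-weighted sum = sum of grade_k * coefficient_k
0*(-3) = 0
1*5 = 5
2*1 = 2
Total = 0 + 5 + 2 = 7


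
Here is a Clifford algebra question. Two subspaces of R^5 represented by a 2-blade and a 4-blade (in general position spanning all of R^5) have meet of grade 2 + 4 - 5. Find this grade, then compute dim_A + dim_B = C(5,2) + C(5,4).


Meet grade = grade(A) + grade(B) - n
= 2 + 4 - 5 = 1
C(5,2) = 10
C(5,4) = 5
dim_A + dim_B = 10 + 5 = 15


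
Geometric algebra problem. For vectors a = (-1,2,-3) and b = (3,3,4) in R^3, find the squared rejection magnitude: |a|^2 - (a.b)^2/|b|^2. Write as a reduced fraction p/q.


|a|^2 = (-1)^2 + 2^2 + (-3)^2 = 14
|b|^2 = 3^2 + 3^2 + 4^2 = 34
a . b = (-1)*3 + 2*3 + (-3)*4 = -9
(a.b)^2 = (-9)^2 = 81
|rej|^2 = 14 - 81/34
= (476 - 81)/34
= 395/34
In lowest terms: 395/34


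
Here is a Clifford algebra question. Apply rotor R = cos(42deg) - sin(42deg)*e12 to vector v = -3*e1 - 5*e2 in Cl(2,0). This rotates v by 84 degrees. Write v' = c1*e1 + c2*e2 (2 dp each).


Rotor R = cos(42deg) - sin(42deg)*e12
Rotation angle theta = 2 * 42 = 84 degrees
v' = R*v*~R rotates v by theta.
cos(84deg) = 0.1045, sin(84deg) = 0.9945
v'_1 = -3*cos(84deg) - (-5)*sin(84deg)
= -3*0.1045 - (-5)*0.9945
= 4.66
v'_2 = -3*sin(84deg) + (-5)*cos(84deg)
= -3*0.9945 + (-5)*0.1045
= -3.51
v' = 4.66*e1 - 3.51*e2


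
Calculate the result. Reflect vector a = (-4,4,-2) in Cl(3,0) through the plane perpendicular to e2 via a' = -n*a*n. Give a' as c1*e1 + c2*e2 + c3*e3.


Reflection formula: a' = -n*a*n, with n = e2 (unit vector, n^2 = 1).
For reflection through hyperplane perp to e2:
The component along e2 flips sign, others stay.
a = (-4, 4, -2)
a' = (-4, -4, -2)
a' = -4*e1 - 4*e2 - 2*e3


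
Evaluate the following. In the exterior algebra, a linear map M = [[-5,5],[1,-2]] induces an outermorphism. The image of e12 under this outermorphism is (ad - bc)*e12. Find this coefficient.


The outermorphism of a linear map f sends e1^e2 to f(e1)^f(e2).
f(e1) = -5*e1 + 1*e2
f(e2) = 5*e1 - 2*e2
f(e1) ^ f(e2) = (-5*e1 + 1*e2) ^ (5*e1 - 2*e2)
= (-5)*(-2)*e12 + 1*5*e21
= (10 - 5)*e12
= 5*e12
Coefficient = 5


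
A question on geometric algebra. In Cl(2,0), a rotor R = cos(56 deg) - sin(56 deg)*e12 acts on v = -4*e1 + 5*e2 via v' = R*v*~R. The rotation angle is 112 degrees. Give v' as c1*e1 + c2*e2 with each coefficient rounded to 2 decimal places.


Rotor R = cos(56deg) - sin(56deg)*e12
Rotation angle theta = 2 * 56 = 112 degrees
v' = R*v*~R rotates v by theta.
cos(112deg) = -0.3746, sin(112deg) = 0.9272
v'_1 = -4*cos(112deg) - 5*sin(112deg)
= -4*(-0.3746) - 5*0.9272
= -3.14
v'_2 = -4*sin(112deg) + 5*cos(112deg)
= -4*0.9272 + 5*(-0.3746)
= -5.58
v' = -3.14*e1 - 5.58*e2


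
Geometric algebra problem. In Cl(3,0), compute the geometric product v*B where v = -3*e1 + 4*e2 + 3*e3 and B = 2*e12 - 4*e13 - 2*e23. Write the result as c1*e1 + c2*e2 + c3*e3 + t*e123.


vB has grade-1 (vector) and grade-3 (trivector) parts: vB = (v _| B) + (v ^ B).
Vector part <vB>_1:
  e1: -v2*b12 - v3*b13 = -(4)*(2) - (3)*(-4) = 4
  e2: v1*b12 - v3*b23 = (-3)*(2) - (3)*(-2) = 0
  e3: v1*b13 + v2*b23 = (-3)*(-4) + (4)*(-2) = 4
Trivector part <vB>_3:
  e123: v1*b23 - v2*b13 + v3*b12 = (-3)*(-2) - (4)*(-4) + (3)*(2) = 28
vB = 4*e1 + 0*e2 + 4*e3 + 28*e123


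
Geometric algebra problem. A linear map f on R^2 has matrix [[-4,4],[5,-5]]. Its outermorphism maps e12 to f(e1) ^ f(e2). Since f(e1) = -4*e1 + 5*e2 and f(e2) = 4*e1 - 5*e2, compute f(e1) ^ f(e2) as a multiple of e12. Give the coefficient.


The outermorphism of a linear map f sends e1^e2 to f(e1)^f(e2).
f(e1) = -4*e1 + 5*e2
f(e2) = 4*e1 - 5*e2
f(e1) ^ f(e2) = (-4*e1 + 5*e2) ^ (4*e1 - 5*e2)
= (-4)*(-5)*e12 + 5*4*e21
= (20 - 20)*e12
= 0*e12
Coefficient = 0


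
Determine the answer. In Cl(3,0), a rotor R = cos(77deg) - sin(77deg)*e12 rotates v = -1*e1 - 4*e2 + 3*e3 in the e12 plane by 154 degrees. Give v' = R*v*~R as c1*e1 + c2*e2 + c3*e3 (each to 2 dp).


Rotor R = cos(77deg) - sin(77deg)*e12
Rotation angle theta = 2 * 77 = 154 degrees in the e12 plane (e1 -> e2).
The component perpendicular to the plane (e3) is invariant: v'_3 = v3 = 3.00
cos(154deg) = -0.8988, sin(154deg) = 0.4384
v'_1 = v1*cos(theta) - v2*sin(theta) = -1*(-0.8988) - (-4)*0.4384 = 2.65
v'_2 = v1*sin(theta) + v2*cos(theta) = -1*0.4384 + (-4)*(-0.8988) = 3.16
v' = 2.65*e1 + 3.16*e2 + 3.00*e3


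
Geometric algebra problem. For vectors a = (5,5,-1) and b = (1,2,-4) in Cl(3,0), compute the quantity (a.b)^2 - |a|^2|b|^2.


a . b = 5*1 + 5*2 + (-1)*(-4)
= 5 + 10 + 4 = 19
|a|^2 = 5^2 + 5^2 + (-1)^2 = 51
|b|^2 = 1^2 + 2^2 + (-4)^2 = 21
(a.b)^2 = 19^2 = 361
|a|^2 * |b|^2 = 51 * 21 = 1071
Result = 361 - 1071 = -710


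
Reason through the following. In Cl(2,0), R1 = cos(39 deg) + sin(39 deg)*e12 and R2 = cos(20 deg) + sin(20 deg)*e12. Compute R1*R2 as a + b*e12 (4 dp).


Same-plane rotors commute and their half-angles add:
R1*R2 = cos(a1 + a2) + sin(a1 + a2)*e12.
a1 + a2 = 39 + 20 = 59 deg
cos(59 deg) = 0.5150
sin(59 deg) = 0.8572
R1*R2 = 0.5150 + 0.8572*e12


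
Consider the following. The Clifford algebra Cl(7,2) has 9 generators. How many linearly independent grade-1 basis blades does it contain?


Number of grade-k basis blades in Cl(p,q) with n = p + q is C(n, k).
n = 7 + 2 = 9
C(9, 1) = 9! / (1! * 8!)
= 362880 / (1 * 40320)
= 9


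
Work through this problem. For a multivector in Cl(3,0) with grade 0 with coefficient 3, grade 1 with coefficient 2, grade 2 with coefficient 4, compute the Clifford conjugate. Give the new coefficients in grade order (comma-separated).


Clifford conjugate sign for grade k: (-1)^(k(k+1)/2)
Grade 0: (-1)^(0*1/2) = (-1)^0 = 1, coeff 3 -> 3
Grade 1: (-1)^(1*2/2) = (-1)^1 = -1, coeff 2 -> -2
Grade 2: (-1)^(2*3/2) = (-1)^3 = -1, coeff 4 -> -4
Conjugated coefficients: 3, -2, -4


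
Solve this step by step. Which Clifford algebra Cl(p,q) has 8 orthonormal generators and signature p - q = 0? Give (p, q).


We need p + q = 8 and p - q = 0.
Adding: 2p = 8 + 0 = 8, so p = 4.
Then q = 8 - 4 = 4.
(p, q) = (4, 4)


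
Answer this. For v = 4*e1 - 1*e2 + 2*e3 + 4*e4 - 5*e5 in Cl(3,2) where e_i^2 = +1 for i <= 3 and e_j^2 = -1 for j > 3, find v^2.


v^2 = sum of c_i^2 * e_i^2
Positive signature terms (e_i^2 = +1): 4^2 + (-1)^2 + 2^2 = 21
Negative signature terms (e_j^2 = -1): 4^2 + (-5)^2 = 41
v^2 = 21 - 41 = -20


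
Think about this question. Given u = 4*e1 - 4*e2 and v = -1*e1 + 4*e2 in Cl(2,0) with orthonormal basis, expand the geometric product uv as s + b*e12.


Expand: (4*e1 - 4*e2)(-1*e1 + 4*e2)
= 4*(-1)*e1e1 + 4*4*e1e2 + (-4)*(-1)*e2e1 + (-4)*4*e2e2
Using e1^2 = e2^2 = 1, e2e1 = -e1e2:
Scalar part s = 4*(-1) + (-4)*4 = -4 + (-16) = -20
Bivector part b = 4*4 - (-4)*(-1) = 16 - 4 = 12
uv = -20 + 12*e12


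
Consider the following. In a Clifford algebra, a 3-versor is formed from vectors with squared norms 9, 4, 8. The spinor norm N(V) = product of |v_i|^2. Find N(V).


Spinor norm N(V) = |v1|^2 * |v2|^2 * ... * |v3|^2
= 9 * 4 * 8
Running product: 9, 36, 288
N(V) = 288


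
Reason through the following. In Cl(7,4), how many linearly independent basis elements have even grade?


Even subalgebra dimension = 2^(n-1)
n = 7 + 4 = 11
2^(11 - 1) = 2^10 = 1024
Verification: sum of C(11,k) for even k = 1 + 55 + 330 + 462 + 165 + 11 = 1024
Result = 1024


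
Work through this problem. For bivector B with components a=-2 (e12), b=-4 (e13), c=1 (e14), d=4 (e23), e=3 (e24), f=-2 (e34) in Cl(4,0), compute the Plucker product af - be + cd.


Plucker relation: af - be + cd
a*f = (-2)*(-2) = 4
b*e = (-4)*3 = -12
c*d = 1*4 = 4
af - be + cd = 4 - (-12) + 4
= 20


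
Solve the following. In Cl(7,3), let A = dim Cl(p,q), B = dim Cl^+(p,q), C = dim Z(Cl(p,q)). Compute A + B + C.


n = 7 + 3 = 10
Total dim = 2^10 = 1024
Even subalgebra dim = 2^9 = 512
n is even, so center dim = 1
Sum = 1024 + 512 + 1 = 1537


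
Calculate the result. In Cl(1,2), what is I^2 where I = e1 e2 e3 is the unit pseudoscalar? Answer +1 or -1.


The pseudoscalar I = e1...e_n (product of all n generators) of Cl(p,q) satisfies I^2 = (-1)^(q + n(n-1)/2).
p = 1, q = 2, n = p + q = 3
n(n-1)/2 = 3 * 2 / 2 = 3
Exponent = q + n(n-1)/2 = 2 + 3 = 5
I^2 = (-1)^5 = -1


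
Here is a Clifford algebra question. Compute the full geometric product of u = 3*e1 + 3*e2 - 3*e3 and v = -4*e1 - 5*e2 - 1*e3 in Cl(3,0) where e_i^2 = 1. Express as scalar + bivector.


In Cl(3,0): e_i^2 = 1, e_ie_j = -e_je_i for i != j.
Scalar part = u . v = 3*(-4) + 3*(-5) + (-3)*(-1)
= -12 + (-15) + 3 = -24
e12 coeff = 3*(-5) - 3*(-4) = -15 - (-12) = -3
e13 coeff = 3*(-1) - (-3)*(-4) = -3 - 12 = -15
e23 coeff = 3*(-1) - (-3)*(-5) = -3 - 15 = -18
uv = -24 - 3*e12 - 15*e13 - 18*e23


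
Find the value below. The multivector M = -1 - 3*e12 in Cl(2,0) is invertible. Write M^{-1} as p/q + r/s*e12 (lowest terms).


M = -1 - 3*e12, where e12^2 = -1.
Since M commutes with its reverse ~M = a - b*e12, M * ~M = a^2 - b^2*e12^2 = a^2 + b^2.
So M^{-1} = ~M / (a^2 + b^2) = (a - b*e12)/(a^2 + b^2).
a^2 + b^2 = 1 + 9 = 10
Scalar part = -1/10 = -1/10
Bivector coeff = 3/10 = 3/10
M^{-1} = -1/10 + 3/10*e12


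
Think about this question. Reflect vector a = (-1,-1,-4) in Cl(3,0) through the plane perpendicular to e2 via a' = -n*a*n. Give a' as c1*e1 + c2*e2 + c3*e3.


Reflection formula: a' = -n*a*n, with n = e2 (unit vector, n^2 = 1).
For reflection through hyperplane perp to e2:
The component along e2 flips sign, others stay.
a = (-1, -1, -4)
a' = (-1, 1, -4)
a' = -1*e1 + 1*e2 - 4*e3


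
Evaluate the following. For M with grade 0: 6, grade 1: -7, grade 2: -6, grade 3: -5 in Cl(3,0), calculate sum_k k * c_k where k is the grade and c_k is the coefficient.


Grade-weighted sum = sum of grade_k * coefficient_k
0*6 = 0
1*(-7) = -7
2*(-6) = -12
3*(-5) = -15
Total = 0 + (-7) + (-12) + (-15) = -34


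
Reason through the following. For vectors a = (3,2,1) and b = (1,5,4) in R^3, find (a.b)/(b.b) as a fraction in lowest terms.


Projection coefficient = (a . b) / (b . b)
a . b = 3*1 + 2*5 + 1*4
= 3 + 10 + 4 = 17
b . b = 1^2 + 5^2 + 4^2
= 1 + 25 + 16 = 42
Coefficient = 17/42
In lowest terms: 17/42


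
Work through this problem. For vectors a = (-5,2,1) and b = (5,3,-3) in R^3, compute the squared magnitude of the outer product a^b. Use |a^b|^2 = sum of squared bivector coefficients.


a wedge b = (a1*b2 - a2*b1)*e12 + (a1*b3 - a3*b1)*e13 + (a2*b3 - a3*b2)*e23
e12 coeff: (-5)*3 - 2*5 = -15 - 10 = -25
e13 coeff: (-5)*(-3) - 1*5 = 15 - 5 = 10
e23 coeff: 2*(-3) - 1*3 = -6 - 3 = -9
|a wedge b|^2 = (-25)^2 + 10^2 + (-9)^2
= 625 + 100 + 81
= 806


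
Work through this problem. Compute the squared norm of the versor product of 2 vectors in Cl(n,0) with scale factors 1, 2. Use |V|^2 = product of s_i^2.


Each vector v_i has |v_i|^2 = s_i^2
Squared scales: 1^2 = 1, 2^2 = 4
|V|^2 = 1 * 4
= 4


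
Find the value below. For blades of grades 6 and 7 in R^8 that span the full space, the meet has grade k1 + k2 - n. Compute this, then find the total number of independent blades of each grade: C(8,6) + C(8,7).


Meet grade = grade(A) + grade(B) - n
= 6 + 7 - 8 = 5
C(8,6) = 28
C(8,7) = 8
dim_A + dim_B = 28 + 8 = 36


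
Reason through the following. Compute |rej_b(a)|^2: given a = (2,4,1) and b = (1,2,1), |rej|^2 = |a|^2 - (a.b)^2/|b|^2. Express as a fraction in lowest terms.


|a|^2 = 2^2 + 4^2 + 1^2 = 21
|b|^2 = 1^2 + 2^2 + 1^2 = 6
a . b = 2*1 + 4*2 + 1*1 = 11
(a.b)^2 = 11^2 = 121
|rej|^2 = 21 - 121/6
= (126 - 121)/6
= 5/6
In lowest terms: 5/6


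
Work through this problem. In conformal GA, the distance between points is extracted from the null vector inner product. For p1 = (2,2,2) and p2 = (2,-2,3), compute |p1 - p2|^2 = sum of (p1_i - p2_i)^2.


p1 - p2 = (0, 4, -1)
|p1 - p2|^2 = 0^2 + 4^2 + (-1)^2
= 0 + 16 + 1
= 17


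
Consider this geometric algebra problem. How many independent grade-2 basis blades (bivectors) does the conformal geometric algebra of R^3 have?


The conformal model of R^3 uses Cl(4,1) with m = 3 + 2 = 5 generators.
Number of grade-2 blades = C(m, 2) = C(5, 2)
= 5*4/2 = 10


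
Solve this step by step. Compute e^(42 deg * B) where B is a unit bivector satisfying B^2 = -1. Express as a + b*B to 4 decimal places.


For a unit bivector B with B^2 = -1, the exponential series gives
e^(theta*B) = cos(theta) + sin(theta)*B (the GA analogue of Euler's formula).
theta = 42 degrees = 0.733038 rad
cos(42 deg) = 0.7431
sin(42 deg) = 0.6691
exp(theta*B) = 0.7431 + 0.6691*B


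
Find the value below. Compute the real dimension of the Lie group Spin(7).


Spin(n) double-covers SO(n); both have Lie algebra so(n) of dimension n(n-1)/2.
n = 7
n(n-1) = 7 * 6 = 42
dim Spin(7) = 42/2 = 21


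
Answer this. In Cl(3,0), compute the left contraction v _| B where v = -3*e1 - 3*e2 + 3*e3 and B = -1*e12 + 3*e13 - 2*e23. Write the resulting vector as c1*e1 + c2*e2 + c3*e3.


Left contraction v _| B = <vB>_1 (grade-1 part of the geometric product vB).
Using e1_|e12 = e2, e2_|e12 = -e1, e1_|e13 = e3, e3_|e13 = -e1, e2_|e23 = e3, e3_|e23 = -e2:
e1 coeff: -v2*b12 - v3*b13 = -(-3)*(-1) - (3)*(3) = -12
e2 coeff: v1*b12 - v3*b23 = (-3)*(-1) - (3)*(-2) = 9
e3 coeff: v1*b13 + v2*b23 = (-3)*(3) + (-3)*(-2) = -3
v _| B = -12*e1 + 9*e2 - 3*e3


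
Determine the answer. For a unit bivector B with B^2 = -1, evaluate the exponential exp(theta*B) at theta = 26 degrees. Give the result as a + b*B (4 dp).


For a unit bivector B with B^2 = -1, the exponential series gives
e^(theta*B) = cos(theta) + sin(theta)*B (the GA analogue of Euler's formula).
theta = 26 degrees = 0.453786 rad
cos(26 deg) = 0.8988
sin(26 deg) = 0.4384
exp(theta*B) = 0.8988 + 0.4384*B


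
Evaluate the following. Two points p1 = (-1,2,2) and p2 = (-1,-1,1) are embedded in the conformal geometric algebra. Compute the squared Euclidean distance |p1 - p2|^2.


p1 - p2 = (0, 3, 1)
|p1 - p2|^2 = 0^2 + 3^2 + 1^2
= 0 + 9 + 1
= 10


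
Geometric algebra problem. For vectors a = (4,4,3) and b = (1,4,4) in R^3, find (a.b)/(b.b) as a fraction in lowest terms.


Projection coefficient = (a . b) / (b . b)
a . b = 4*1 + 4*4 + 3*4
= 4 + 16 + 12 = 32
b . b = 1^2 + 4^2 + 4^2
= 1 + 16 + 16 = 33
Coefficient = 32/33
In lowest terms: 32/33


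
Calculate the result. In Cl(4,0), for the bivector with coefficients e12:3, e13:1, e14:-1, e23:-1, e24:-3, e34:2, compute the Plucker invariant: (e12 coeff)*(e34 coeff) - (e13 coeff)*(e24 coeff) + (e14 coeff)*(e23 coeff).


Plucker relation: af - be + cd
a*f = 3*2 = 6
b*e = 1*(-3) = -3
c*d = (-1)*(-1) = 1
af - be + cd = 6 - (-3) + 1
= 10


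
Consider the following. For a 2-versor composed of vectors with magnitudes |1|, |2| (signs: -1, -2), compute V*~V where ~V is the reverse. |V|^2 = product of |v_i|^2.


Each vector v_i has |v_i|^2 = s_i^2
Squared scales: (-1)^2 = 1, (-2)^2 = 4
|V|^2 = 1 * 4
= 4


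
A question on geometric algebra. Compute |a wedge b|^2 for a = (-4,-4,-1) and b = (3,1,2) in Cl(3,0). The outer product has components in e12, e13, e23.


a wedge b = (a1*b2 - a2*b1)*e12 + (a1*b3 - a3*b1)*e13 + (a2*b3 - a3*b2)*e23
e12 coeff: (-4)*1 - (-4)*3 = -4 - (-12) = 8
e13 coeff: (-4)*2 - (-1)*3 = -8 - (-3) = -5
e23 coeff: (-4)*2 - (-1)*1 = -8 - (-1) = -7
|a wedge b|^2 = 8^2 + (-5)^2 + (-7)^2
= 64 + 25 + 49
= 138


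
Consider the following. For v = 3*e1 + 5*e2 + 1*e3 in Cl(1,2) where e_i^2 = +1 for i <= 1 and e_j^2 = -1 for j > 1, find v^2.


v^2 = sum of c_i^2 * e_i^2
Positive signature terms (e_i^2 = +1): 3^2 = 9
Negative signature terms (e_j^2 = -1): 5^2 + 1^2 = 26
v^2 = 9 - 26 = -17


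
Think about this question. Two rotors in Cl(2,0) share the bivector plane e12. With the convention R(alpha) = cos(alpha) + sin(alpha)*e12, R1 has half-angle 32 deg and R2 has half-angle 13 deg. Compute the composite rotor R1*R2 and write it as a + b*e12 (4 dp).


Same-plane rotors commute and their half-angles add:
R1*R2 = cos(a1 + a2) + sin(a1 + a2)*e12.
a1 + a2 = 32 + 13 = 45 deg
cos(45 deg) = 0.7071
sin(45 deg) = 0.7071
R1*R2 = 0.7071 + 0.7071*e12


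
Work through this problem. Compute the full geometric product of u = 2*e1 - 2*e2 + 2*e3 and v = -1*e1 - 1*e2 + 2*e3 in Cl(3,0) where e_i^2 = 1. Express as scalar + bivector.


In Cl(3,0): e_i^2 = 1, e_ie_j = -e_je_i for i != j.
Scalar part = u . v = 2*(-1) + (-2)*(-1) + 2*2
= -2 + 2 + 4 = 4
e12 coeff = 2*(-1) - (-2)*(-1) = -2 - 2 = -4
e13 coeff = 2*2 - 2*(-1) = 4 - (-2) = 6
e23 coeff = (-2)*2 - 2*(-1) = -4 - (-2) = -2
uv = 4 - 4*e12 + 6*e13 - 2*e23


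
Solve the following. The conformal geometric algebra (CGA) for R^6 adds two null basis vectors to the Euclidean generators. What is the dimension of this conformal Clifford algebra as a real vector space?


The conformal model of R^6 uses Cl(7,1): the 6 Euclidean generators plus two extra orthogonal generators e+ (e+^2 = +1) and e- (e-^2 = -1), from which the null vectors e0, einf are built.
Number of generators m = 6 + 2 = 8.
dim Cl(p,q) = 2^m = 2^8 = 256


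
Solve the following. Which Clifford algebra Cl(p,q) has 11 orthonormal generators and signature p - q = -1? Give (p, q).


We need p + q = 11 and p - q = -1.
Adding: 2p = 11 + (-1) = 10, so p = 5.
Then q = 11 - 5 = 6.
(p, q) = (5, 6)


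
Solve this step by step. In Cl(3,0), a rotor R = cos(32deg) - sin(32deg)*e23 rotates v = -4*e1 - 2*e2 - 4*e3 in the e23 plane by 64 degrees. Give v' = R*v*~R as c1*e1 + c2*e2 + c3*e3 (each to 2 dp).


Rotor R = cos(32deg) - sin(32deg)*e23
Rotation angle theta = 2 * 32 = 64 degrees in the e23 plane (e2 -> e3).
The component perpendicular to the plane (e1) is invariant: v'_1 = v1 = -4.00
cos(64deg) = 0.4384, sin(64deg) = 0.8988
v'_2 = v2*cos(theta) - v3*sin(theta) = -2*0.4384 - (-4)*0.8988 = 2.72
v'_3 = v2*sin(theta) + v3*cos(theta) = -2*0.8988 + (-4)*0.4384 = -3.55
v' = -4.00*e1 + 2.72*e2 - 3.55*e3


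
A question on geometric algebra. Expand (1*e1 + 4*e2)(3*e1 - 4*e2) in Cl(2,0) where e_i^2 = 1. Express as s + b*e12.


Expand: (1*e1 + 4*e2)(3*e1 - 4*e2)
= 1*3*e1e1 + 1*(-4)*e1e2 + 4*3*e2e1 + 4*(-4)*e2e2
Using e1^2 = e2^2 = 1, e2e1 = -e1e2:
Scalar part s = 1*3 + 4*(-4) = 3 + (-16) = -13
Bivector part b = 1*(-4) - 4*3 = -4 - 12 = -16
uv = -13 - 16*e12


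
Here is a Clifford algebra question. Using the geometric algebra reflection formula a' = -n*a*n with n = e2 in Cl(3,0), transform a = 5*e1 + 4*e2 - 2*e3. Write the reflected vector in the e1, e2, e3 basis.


Reflection formula: a' = -n*a*n, with n = e2 (unit vector, n^2 = 1).
For reflection through hyperplane perp to e2:
The component along e2 flips sign, others stay.
a = (5, 4, -2)
a' = (5, -4, -2)
a' = 5*e1 - 4*e2 - 2*e3


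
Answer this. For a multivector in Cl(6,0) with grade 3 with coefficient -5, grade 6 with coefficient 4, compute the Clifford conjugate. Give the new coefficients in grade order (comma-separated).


Clifford conjugate sign for grade k: (-1)^(k(k+1)/2)
Grade 3: (-1)^(3*4/2) = (-1)^6 = 1, coeff -5 -> -5
Grade 6: (-1)^(6*7/2) = (-1)^21 = -1, coeff 4 -> -4
Conjugated coefficients: -5, -4


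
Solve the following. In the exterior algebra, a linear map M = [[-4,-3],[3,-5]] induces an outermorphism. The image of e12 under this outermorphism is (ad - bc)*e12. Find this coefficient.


The outermorphism of a linear map f sends e1^e2 to f(e1)^f(e2).
f(e1) = -4*e1 + 3*e2
f(e2) = -3*e1 - 5*e2
f(e1) ^ f(e2) = (-4*e1 + 3*e2) ^ (-3*e1 - 5*e2)
= (-4)*(-5)*e12 + 3*(-3)*e21
= (20 - (-9))*e12
= 29*e12
Coefficient = 29


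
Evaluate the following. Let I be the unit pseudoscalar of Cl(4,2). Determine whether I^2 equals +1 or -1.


The pseudoscalar I = e1...e_n (product of all n generators) of Cl(p,q) satisfies I^2 = (-1)^(q + n(n-1)/2).
p = 4, q = 2, n = p + q = 6
n(n-1)/2 = 6 * 5 / 2 = 15
Exponent = q + n(n-1)/2 = 2 + 15 = 17
I^2 = (-1)^17 = -1


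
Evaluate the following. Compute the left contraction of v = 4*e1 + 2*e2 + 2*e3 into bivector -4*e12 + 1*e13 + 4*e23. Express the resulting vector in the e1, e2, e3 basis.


Left contraction v _| B = <vB>_1 (grade-1 part of the geometric product vB).
Using e1_|e12 = e2, e2_|e12 = -e1, e1_|e13 = e3, e3_|e13 = -e1, e2_|e23 = e3, e3_|e23 = -e2:
e1 coeff: -v2*b12 - v3*b13 = -(2)*(-4) - (2)*(1) = 6
e2 coeff: v1*b12 - v3*b23 = (4)*(-4) - (2)*(4) = -24
e3 coeff: v1*b13 + v2*b23 = (4)*(1) + (2)*(4) = 12
v _| B = 6*e1 - 24*e2 + 12*e3


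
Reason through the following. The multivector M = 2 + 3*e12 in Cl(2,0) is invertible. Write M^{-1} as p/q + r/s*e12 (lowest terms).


M = 2 + 3*e12, where e12^2 = -1.
Since M commutes with its reverse ~M = a - b*e12, M * ~M = a^2 - b^2*e12^2 = a^2 + b^2.
So M^{-1} = ~M / (a^2 + b^2) = (a - b*e12)/(a^2 + b^2).
a^2 + b^2 = 4 + 9 = 13
Scalar part = 2/13 = 2/13
Bivector coeff = -3/13 = -3/13
M^{-1} = 2/13 - 3/13*e12


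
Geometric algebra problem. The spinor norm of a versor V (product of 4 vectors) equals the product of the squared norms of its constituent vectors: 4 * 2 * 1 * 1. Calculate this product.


Spinor norm N(V) = |v1|^2 * |v2|^2 * ... * |v4|^2
= 4 * 2 * 1 * 1
Running product: 4, 8, 8, 8
N(V) = 8


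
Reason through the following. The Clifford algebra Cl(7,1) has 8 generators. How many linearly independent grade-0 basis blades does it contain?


Number of grade-k basis blades in Cl(p,q) with n = p + q is C(n, k).
n = 7 + 1 = 8
C(8, 0) = 8! / (0! * 8!)
= 40320 / (1 * 40320)
= 1


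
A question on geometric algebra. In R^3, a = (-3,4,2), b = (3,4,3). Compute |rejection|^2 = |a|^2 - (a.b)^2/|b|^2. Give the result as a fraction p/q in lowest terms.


|a|^2 = (-3)^2 + 4^2 + 2^2 = 29
|b|^2 = 3^2 + 4^2 + 3^2 = 34
a . b = (-3)*3 + 4*4 + 2*3 = 13
(a.b)^2 = 13^2 = 169
|rej|^2 = 29 - 169/34
= (986 - 169)/34
= 817/34
In lowest terms: 817/34


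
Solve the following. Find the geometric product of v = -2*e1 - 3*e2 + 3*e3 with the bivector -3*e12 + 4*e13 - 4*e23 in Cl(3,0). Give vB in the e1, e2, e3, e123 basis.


vB has grade-1 (vector) and grade-3 (trivector) parts: vB = (v _| B) + (v ^ B).
Vector part <vB>_1:
  e1: -v2*b12 - v3*b13 = -(-3)*(-3) - (3)*(4) = -21
  e2: v1*b12 - v3*b23 = (-2)*(-3) - (3)*(-4) = 18
  e3: v1*b13 + v2*b23 = (-2)*(4) + (-3)*(-4) = 4
Trivector part <vB>_3:
  e123: v1*b23 - v2*b13 + v3*b12 = (-2)*(-4) - (-3)*(4) + (3)*(-3) = 11
vB = -21*e1 + 18*e2 + 4*e3 + 11*e123


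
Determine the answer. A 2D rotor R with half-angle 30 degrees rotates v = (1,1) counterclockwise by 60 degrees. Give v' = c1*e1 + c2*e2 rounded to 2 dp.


Rotor R = cos(30deg) - sin(30deg)*e12
Rotation angle theta = 2 * 30 = 60 degrees
v' = R*v*~R rotates v by theta.
cos(60deg) = 0.5000, sin(60deg) = 0.8660
v'_1 = 1*cos(60deg) - 1*sin(60deg)
= 1*0.5000 - 1*0.8660
= -0.37
v'_2 = 1*sin(60deg) + 1*cos(60deg)
= 1*0.8660 + 1*0.5000
= 1.37
v' = -0.37*e1 + 1.37*e2


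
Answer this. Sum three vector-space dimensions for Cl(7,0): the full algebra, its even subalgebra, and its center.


n = 7 + 0 = 7
Total dim = 2^7 = 128
Even subalgebra dim = 2^6 = 64
n is odd, so center dim = 2
Sum = 128 + 64 + 2 = 194


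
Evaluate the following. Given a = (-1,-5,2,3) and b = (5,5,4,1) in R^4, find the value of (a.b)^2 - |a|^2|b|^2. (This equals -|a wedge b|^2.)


a . b = (-1)*5 + (-5)*5 + 2*4 + 3*1
= -5 + (-25) + 8 + 3 = -19
|a|^2 = (-1)^2 + (-5)^2 + 2^2 + 3^2 = 39
|b|^2 = 5^2 + 5^2 + 4^2 + 1^2 = 67
(a.b)^2 = (-19)^2 = 361
|a|^2 * |b|^2 = 39 * 67 = 2613
Result = 361 - 2613 = -2252


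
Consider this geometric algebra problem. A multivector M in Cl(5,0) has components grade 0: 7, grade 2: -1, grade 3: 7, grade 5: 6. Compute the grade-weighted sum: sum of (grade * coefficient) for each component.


Grade-weighted sum = sum of grade_k * coefficient_k
0*7 = 0
2*(-1) = -2
3*7 = 21
5*6 = 30
Total = 0 + (-2) + 21 + 30 = 49


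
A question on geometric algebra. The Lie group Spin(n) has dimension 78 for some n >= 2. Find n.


dim Spin(n) = dim so(n) = n(n-1)/2.
Solve n(n-1)/2 = 78, i.e. n^2 - n - 156 = 0.
Discriminant = 1 + 8*78 = 625
n = (1 + sqrt(625))/2 = (1 + 25)/2 = 13


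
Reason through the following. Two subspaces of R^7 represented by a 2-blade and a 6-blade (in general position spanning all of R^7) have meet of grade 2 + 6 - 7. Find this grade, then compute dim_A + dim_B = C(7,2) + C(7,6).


Meet grade = grade(A) + grade(B) - n
= 2 + 6 - 7 = 1
C(7,2) = 21
C(7,6) = 7
dim_A + dim_B = 21 + 7 = 28


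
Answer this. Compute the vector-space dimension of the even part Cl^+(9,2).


Even subalgebra dimension = 2^(n-1)
n = 9 + 2 = 11
2^(11 - 1) = 2^10 = 1024
Verification: sum of C(11,k) for even k = 1 + 55 + 330 + 462 + 165 + 11 = 1024
Result = 1024


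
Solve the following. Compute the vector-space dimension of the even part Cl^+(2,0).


Even subalgebra dimension = 2^(n-1)
n = 2 + 0 = 2
2^(2 - 1) = 2^1 = 2
Verification: sum of C(2,k) for even k = 1 + 1 = 2
Result = 2


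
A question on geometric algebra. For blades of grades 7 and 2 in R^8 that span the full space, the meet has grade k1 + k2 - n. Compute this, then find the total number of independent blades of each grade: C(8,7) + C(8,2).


Meet grade = grade(A) + grade(B) - n
= 7 + 2 - 8 = 1
C(8,7) = 8
C(8,2) = 28
dim_A + dim_B = 8 + 28 = 36


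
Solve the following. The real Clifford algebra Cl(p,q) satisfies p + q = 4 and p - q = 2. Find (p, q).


We need p + q = 4 and p - q = 2.
Adding: 2p = 4 + 2 = 6, so p = 3.
Then q = 4 - 3 = 1.
(p, q) = (3, 1)


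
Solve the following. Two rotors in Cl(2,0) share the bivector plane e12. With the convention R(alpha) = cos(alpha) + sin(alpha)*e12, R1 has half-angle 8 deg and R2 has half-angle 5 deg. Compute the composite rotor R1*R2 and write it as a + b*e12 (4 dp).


Same-plane rotors commute and their half-angles add:
R1*R2 = cos(a1 + a2) + sin(a1 + a2)*e12.
a1 + a2 = 8 + 5 = 13 deg
cos(13 deg) = 0.9744
sin(13 deg) = 0.2250
R1*R2 = 0.9744 + 0.2250*e12


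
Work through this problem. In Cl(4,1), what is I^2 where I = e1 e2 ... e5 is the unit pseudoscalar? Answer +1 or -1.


The pseudoscalar I = e1...e_n (product of all n generators) of Cl(p,q) satisfies I^2 = (-1)^(q + n(n-1)/2).
p = 4, q = 1, n = p + q = 5
n(n-1)/2 = 5 * 4 / 2 = 10
Exponent = q + n(n-1)/2 = 1 + 10 = 11
I^2 = (-1)^11 = -1


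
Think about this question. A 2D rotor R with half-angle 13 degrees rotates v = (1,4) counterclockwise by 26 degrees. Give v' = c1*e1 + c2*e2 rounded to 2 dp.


Rotor R = cos(13deg) - sin(13deg)*e12
Rotation angle theta = 2 * 13 = 26 degrees
v' = R*v*~R rotates v by theta.
cos(26deg) = 0.8988, sin(26deg) = 0.4384
v'_1 = 1*cos(26deg) - 4*sin(26deg)
= 1*0.8988 - 4*0.4384
= -0.85
v'_2 = 1*sin(26deg) + 4*cos(26deg)
= 1*0.4384 + 4*0.8988
= 4.03
v' = -0.85*e1 + 4.03*e2


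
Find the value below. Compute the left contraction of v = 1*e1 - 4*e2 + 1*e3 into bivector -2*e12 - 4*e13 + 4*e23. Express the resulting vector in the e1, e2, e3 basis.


Left contraction v _| B = <vB>_1 (grade-1 part of the geometric product vB).
Using e1_|e12 = e2, e2_|e12 = -e1, e1_|e13 = e3, e3_|e13 = -e1, e2_|e23 = e3, e3_|e23 = -e2:
e1 coeff: -v2*b12 - v3*b13 = -(-4)*(-2) - (1)*(-4) = -4
e2 coeff: v1*b12 - v3*b23 = (1)*(-2) - (1)*(4) = -6
e3 coeff: v1*b13 + v2*b23 = (1)*(-4) + (-4)*(4) = -20
v _| B = -4*e1 - 6*e2 - 20*e3


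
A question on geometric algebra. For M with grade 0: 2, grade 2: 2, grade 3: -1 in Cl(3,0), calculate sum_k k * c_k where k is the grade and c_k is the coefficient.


Grade-weighted sum = sum of grade_k * coefficient_k
0*2 = 0
2*2 = 4
3*(-1) = -3
Total = 0 + 4 + (-3) = 1


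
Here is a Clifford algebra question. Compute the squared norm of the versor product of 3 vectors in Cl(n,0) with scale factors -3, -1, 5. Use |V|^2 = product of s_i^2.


Each vector v_i has |v_i|^2 = s_i^2
Squared scales: (-3)^2 = 9, (-1)^2 = 1, 5^2 = 25
|V|^2 = 9 * 1 * 25
= 225


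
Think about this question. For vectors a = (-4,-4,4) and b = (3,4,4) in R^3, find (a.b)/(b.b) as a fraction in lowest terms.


Projection coefficient = (a . b) / (b . b)
a . b = (-4)*3 + (-4)*4 + 4*4
= -12 + (-16) + 16 = -12
b . b = 3^2 + 4^2 + 4^2
= 9 + 16 + 16 = 41
Coefficient = -12/41
In lowest terms: -12/41


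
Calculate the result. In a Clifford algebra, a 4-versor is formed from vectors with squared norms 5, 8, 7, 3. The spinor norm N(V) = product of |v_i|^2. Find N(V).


Spinor norm N(V) = |v1|^2 * |v2|^2 * ... * |v4|^2
= 5 * 8 * 7 * 3
Running product: 5, 40, 280, 840
N(V) = 840


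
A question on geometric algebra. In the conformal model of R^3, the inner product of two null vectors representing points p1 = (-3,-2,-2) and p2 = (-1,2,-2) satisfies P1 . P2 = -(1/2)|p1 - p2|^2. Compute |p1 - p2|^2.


p1 - p2 = (-2, -4, 0)
|p1 - p2|^2 = (-2)^2 + (-4)^2 + 0^2
= 4 + 16 + 0
= 20


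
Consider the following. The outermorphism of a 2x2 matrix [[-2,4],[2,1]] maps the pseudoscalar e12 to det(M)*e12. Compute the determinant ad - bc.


The outermorphism of a linear map f sends e1^e2 to f(e1)^f(e2).
f(e1) = -2*e1 + 2*e2
f(e2) = 4*e1 + 1*e2
f(e1) ^ f(e2) = (-2*e1 + 2*e2) ^ (4*e1 + 1*e2)
= (-2)*1*e12 + 2*4*e21
= (-2 - 8)*e12
= -10*e12
Coefficient = -10


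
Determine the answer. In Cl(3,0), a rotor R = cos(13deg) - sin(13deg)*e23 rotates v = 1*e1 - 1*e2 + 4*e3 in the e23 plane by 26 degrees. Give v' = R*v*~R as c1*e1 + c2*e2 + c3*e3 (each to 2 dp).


Rotor R = cos(13deg) - sin(13deg)*e23
Rotation angle theta = 2 * 13 = 26 degrees in the e23 plane (e2 -> e3).
The component perpendicular to the plane (e1) is invariant: v'_1 = v1 = 1.00
cos(26deg) = 0.8988, sin(26deg) = 0.4384
v'_2 = v2*cos(theta) - v3*sin(theta) = -1*0.8988 - 4*0.4384 = -2.65
v'_3 = v2*sin(theta) + v3*cos(theta) = -1*0.4384 + 4*0.8988 = 3.16
v' = 1.00*e1 - 2.65*e2 + 3.16*e3


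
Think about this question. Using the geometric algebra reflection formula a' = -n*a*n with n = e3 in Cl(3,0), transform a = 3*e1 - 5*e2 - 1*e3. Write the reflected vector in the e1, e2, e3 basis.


Reflection formula: a' = -n*a*n, with n = e3 (unit vector, n^2 = 1).
For reflection through hyperplane perp to e3:
The component along e3 flips sign, others stay.
a = (3, -5, -1)
a' = (3, -5, 1)
a' = 3*e1 - 5*e2 + 1*e3


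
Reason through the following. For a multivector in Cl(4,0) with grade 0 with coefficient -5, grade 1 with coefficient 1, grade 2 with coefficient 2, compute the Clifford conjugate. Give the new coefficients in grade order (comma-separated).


Clifford conjugate sign for grade k: (-1)^(k(k+1)/2)
Grade 0: (-1)^(0*1/2) = (-1)^0 = 1, coeff -5 -> -5
Grade 1: (-1)^(1*2/2) = (-1)^1 = -1, coeff 1 -> -1
Grade 2: (-1)^(2*3/2) = (-1)^3 = -1, coeff 2 -> -2
Conjugated coefficients: -5, -1, -2


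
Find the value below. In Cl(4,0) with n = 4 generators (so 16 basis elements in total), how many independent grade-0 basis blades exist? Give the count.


Number of grade-k basis blades in Cl(p,q) with n = p + q is C(n, k).
n = 4 + 0 = 4
C(4, 0) = 4! / (0! * 4!)
= 24 / (1 * 24)
= 1


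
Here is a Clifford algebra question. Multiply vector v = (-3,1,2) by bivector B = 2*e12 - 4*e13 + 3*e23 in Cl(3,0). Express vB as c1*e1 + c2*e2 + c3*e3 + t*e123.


vB has grade-1 (vector) and grade-3 (trivector) parts: vB = (v _| B) + (v ^ B).
Vector part <vB>_1:
  e1: -v2*b12 - v3*b13 = -(1)*(2) - (2)*(-4) = 6
  e2: v1*b12 - v3*b23 = (-3)*(2) - (2)*(3) = -12
  e3: v1*b13 + v2*b23 = (-3)*(-4) + (1)*(3) = 15
Trivector part <vB>_3:
  e123: v1*b23 - v2*b13 + v3*b12 = (-3)*(3) - (1)*(-4) + (2)*(2) = -1
vB = 6*e1 - 12*e2 + 15*e3 - 1*e123


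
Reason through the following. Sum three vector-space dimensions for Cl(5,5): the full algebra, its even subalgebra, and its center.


n = 5 + 5 = 10
Total dim = 2^10 = 1024
Even subalgebra dim = 2^9 = 512
n is even, so center dim = 1
Sum = 1024 + 512 + 1 = 1537


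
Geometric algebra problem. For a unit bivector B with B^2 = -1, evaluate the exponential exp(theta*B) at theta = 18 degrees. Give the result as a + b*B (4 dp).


For a unit bivector B with B^2 = -1, the exponential series gives
e^(theta*B) = cos(theta) + sin(theta)*B (the GA analogue of Euler's formula).
theta = 18 degrees = 0.314159 rad
cos(18 deg) = 0.9511
sin(18 deg) = 0.3090
exp(theta*B) = 0.9511 + 0.3090*B


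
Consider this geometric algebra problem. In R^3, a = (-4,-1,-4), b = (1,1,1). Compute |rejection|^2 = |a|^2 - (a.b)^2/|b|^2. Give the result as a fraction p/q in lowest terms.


|a|^2 = (-4)^2 + (-1)^2 + (-4)^2 = 33
|b|^2 = 1^2 + 1^2 + 1^2 = 3
a . b = (-4)*1 + (-1)*1 + (-4)*1 = -9
(a.b)^2 = (-9)^2 = 81
|rej|^2 = 33 - 81/3
= (99 - 81)/3
= 18/3
In lowest terms: 6/1


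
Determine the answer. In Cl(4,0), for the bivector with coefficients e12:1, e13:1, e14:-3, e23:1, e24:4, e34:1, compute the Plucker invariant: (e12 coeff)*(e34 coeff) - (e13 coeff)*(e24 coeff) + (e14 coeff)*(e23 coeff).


Plucker relation: af - be + cd
a*f = 1*1 = 1
b*e = 1*4 = 4
c*d = (-3)*1 = -3
af - be + cd = 1 - 4 + (-3)
= -6


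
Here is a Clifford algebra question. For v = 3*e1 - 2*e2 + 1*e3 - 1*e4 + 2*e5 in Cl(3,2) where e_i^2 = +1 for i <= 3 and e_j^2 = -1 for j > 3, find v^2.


v^2 = sum of c_i^2 * e_i^2
Positive signature terms (e_i^2 = +1): 3^2 + (-2)^2 + 1^2 = 14
Negative signature terms (e_j^2 = -1): (-1)^2 + 2^2 = 5
v^2 = 14 - 5 = 9


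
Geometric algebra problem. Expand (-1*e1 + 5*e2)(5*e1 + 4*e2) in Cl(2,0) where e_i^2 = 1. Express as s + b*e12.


Expand: (-1*e1 + 5*e2)(5*e1 + 4*e2)
= (-1)*5*e1e1 + (-1)*4*e1e2 + 5*5*e2e1 + 5*4*e2e2
Using e1^2 = e2^2 = 1, e2e1 = -e1e2:
Scalar part s = (-1)*5 + 5*4 = -5 + 20 = 15
Bivector part b = (-1)*4 - 5*5 = -4 - 25 = -29
uv = 15 - 29*e12


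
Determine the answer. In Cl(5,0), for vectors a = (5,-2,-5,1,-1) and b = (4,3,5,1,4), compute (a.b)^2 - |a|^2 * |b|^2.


a . b = 5*4 + (-2)*3 + (-5)*5 + 1*1 + (-1)*4
= 20 + (-6) + (-25) + 1 + (-4) = -14
|a|^2 = 5^2 + (-2)^2 + (-5)^2 + 1^2 + (-1)^2 = 56
|b|^2 = 4^2 + 3^2 + 5^2 + 1^2 + 4^2 = 67
(a.b)^2 = (-14)^2 = 196
|a|^2 * |b|^2 = 56 * 67 = 3752
Result = 196 - 3752 = -3556


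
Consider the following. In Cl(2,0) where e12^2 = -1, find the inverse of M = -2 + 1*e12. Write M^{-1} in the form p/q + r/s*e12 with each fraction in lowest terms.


M = -2 + 1*e12, where e12^2 = -1.
Since M commutes with its reverse ~M = a - b*e12, M * ~M = a^2 - b^2*e12^2 = a^2 + b^2.
So M^{-1} = ~M / (a^2 + b^2) = (a - b*e12)/(a^2 + b^2).
a^2 + b^2 = 4 + 1 = 5
Scalar part = -2/5 = -2/5
Bivector coeff = -1/5 = -1/5
M^{-1} = -2/5 - 1/5*e12


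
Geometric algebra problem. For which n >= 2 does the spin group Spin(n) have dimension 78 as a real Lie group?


dim Spin(n) = dim so(n) = n(n-1)/2.
Solve n(n-1)/2 = 78, i.e. n^2 - n - 156 = 0.
Discriminant = 1 + 8*78 = 625
n = (1 + sqrt(625))/2 = (1 + 25)/2 = 13


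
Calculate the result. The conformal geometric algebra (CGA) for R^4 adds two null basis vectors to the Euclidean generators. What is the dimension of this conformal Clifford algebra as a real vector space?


The conformal model of R^4 uses Cl(5,1): the 4 Euclidean generators plus two extra orthogonal generators e+ (e+^2 = +1) and e- (e-^2 = -1), from which the null vectors e0, einf are built.
Number of generators m = 4 + 2 = 6.
dim Cl(p,q) = 2^m = 2^6 = 64


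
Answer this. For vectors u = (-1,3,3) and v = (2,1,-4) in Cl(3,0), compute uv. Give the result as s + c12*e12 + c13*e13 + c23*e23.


In Cl(3,0): e_i^2 = 1, e_ie_j = -e_je_i for i != j.
Scalar part = u . v = (-1)*2 + 3*1 + 3*(-4)
= -2 + 3 + (-12) = -11
e12 coeff = (-1)*1 - 3*2 = -1 - 6 = -7
e13 coeff = (-1)*(-4) - 3*2 = 4 - 6 = -2
e23 coeff = 3*(-4) - 3*1 = -12 - 3 = -15
uv = -11 - 7*e12 - 2*e13 - 15*e23


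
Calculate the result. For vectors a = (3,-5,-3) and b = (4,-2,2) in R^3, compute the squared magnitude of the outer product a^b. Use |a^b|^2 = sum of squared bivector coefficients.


a wedge b = (a1*b2 - a2*b1)*e12 + (a1*b3 - a3*b1)*e13 + (a2*b3 - a3*b2)*e23
e12 coeff: 3*(-2) - (-5)*4 = -6 - (-20) = 14
e13 coeff: 3*2 - (-3)*4 = 6 - (-12) = 18
e23 coeff: (-5)*2 - (-3)*(-2) = -10 - 6 = -16
|a wedge b|^2 = 14^2 + 18^2 + (-16)^2
= 196 + 324 + 256
= 776


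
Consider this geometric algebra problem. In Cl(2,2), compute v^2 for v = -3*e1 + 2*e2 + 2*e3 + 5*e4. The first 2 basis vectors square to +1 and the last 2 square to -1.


v^2 = sum of c_i^2 * e_i^2
Positive signature terms (e_i^2 = +1): (-3)^2 + 2^2 = 13
Negative signature terms (e_j^2 = -1): 2^2 + 5^2 = 29
v^2 = 13 - 29 = -16


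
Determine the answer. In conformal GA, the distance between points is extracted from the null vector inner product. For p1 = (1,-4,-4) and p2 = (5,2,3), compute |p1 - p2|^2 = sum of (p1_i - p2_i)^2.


p1 - p2 = (-4, -6, -7)
|p1 - p2|^2 = (-4)^2 + (-6)^2 + (-7)^2
= 16 + 36 + 49
= 101


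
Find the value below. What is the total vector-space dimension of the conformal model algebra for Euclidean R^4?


The conformal model of R^4 uses Cl(5,1): the 4 Euclidean generators plus two extra orthogonal generators e+ (e+^2 = +1) and e- (e-^2 = -1), from which the null vectors e0, einf are built.
Number of generators m = 4 + 2 = 6.
dim Cl(p,q) = 2^m = 2^6 = 64


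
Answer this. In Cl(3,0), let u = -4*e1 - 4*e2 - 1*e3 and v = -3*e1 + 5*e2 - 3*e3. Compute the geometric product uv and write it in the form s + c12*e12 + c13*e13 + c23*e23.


In Cl(3,0): e_i^2 = 1, e_ie_j = -e_je_i for i != j.
Scalar part = u . v = (-4)*(-3) + (-4)*5 + (-1)*(-3)
= 12 + (-20) + 3 = -5
e12 coeff = (-4)*5 - (-4)*(-3) = -20 - 12 = -32
e13 coeff = (-4)*(-3) - (-1)*(-3) = 12 - 3 = 9
e23 coeff = (-4)*(-3) - (-1)*5 = 12 - (-5) = 17
uv = -5 - 32*e12 + 9*e13 + 17*e23


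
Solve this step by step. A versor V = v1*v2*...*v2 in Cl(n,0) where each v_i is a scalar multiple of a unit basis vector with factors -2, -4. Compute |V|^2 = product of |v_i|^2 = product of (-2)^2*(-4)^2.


Each vector v_i has |v_i|^2 = s_i^2
Squared scales: (-2)^2 = 4, (-4)^2 = 16
|V|^2 = 4 * 16
= 64
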